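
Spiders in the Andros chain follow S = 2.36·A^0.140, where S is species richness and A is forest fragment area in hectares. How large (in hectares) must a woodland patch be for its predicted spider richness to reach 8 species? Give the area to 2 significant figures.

8 = 2.36 × A^0.14  ⇒  A^0.14 = 8/2.36 = 3.39
ln A = ln(3.39) / 0.14 = 1.2208 / 0.14 = 8.7199
A = e^8.7199 ≈ 6123 hectares

6100 hectares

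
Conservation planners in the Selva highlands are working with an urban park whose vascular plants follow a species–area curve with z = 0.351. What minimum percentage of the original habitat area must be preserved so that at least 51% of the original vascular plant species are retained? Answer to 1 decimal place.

Need (A_new/A_old)^0.351 = 0.51, so A_new/A_old = 0.51^(1/0.351) = 0.51^2.849
ln(A_new/A_old) = ln 0.51 / 0.351 = -0.6733 / 0.351 = -1.9184
A_new/A_old = e^-1.9184 ≈ 0.1468

14.7%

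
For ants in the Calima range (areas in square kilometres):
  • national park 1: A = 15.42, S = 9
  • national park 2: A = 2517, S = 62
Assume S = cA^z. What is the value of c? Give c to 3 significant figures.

3.19

z = ln(S₂/S₁) / ln(A₂/A₁) = ln(62/9) / ln(2517/15.42) = 1.9299 / 5.0952 = 0.3788
c = S₁ / A₁^z = 9 / 15.42^0.3788 = 9 / 2.818 = 3.193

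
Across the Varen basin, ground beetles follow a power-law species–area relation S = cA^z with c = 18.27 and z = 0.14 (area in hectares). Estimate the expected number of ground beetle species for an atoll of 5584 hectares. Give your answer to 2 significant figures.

S = 18.27 × 5584^0.14
ln S = ln 18.27 + 0.14 × ln 5584 = 2.9053 + 0.14 × 8.6277 = 4.1131
S = e^4.1131 ≈ 61.14

61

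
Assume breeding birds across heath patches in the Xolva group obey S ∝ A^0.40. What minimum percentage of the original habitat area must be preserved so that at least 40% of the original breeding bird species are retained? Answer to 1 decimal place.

10.1%

Need (A_new/A_old)^0.4 = 0.4, so A_new/A_old = 0.4^(1/0.4) = 0.4^2.5
ln(A_new/A_old) = ln 0.4 / 0.4 = -0.9163 / 0.4 = -2.2907
A_new/A_old = e^-2.2907 ≈ 0.1012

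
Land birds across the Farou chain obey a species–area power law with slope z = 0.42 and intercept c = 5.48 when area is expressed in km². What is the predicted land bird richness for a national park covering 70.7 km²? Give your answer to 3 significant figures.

32.8

S = 5.48 × 70.7^0.42
ln S = ln 5.48 + 0.42 × ln 70.7 = 1.7011 + 0.42 × 4.2584 = 3.4897
S = e^3.4897 ≈ 32.77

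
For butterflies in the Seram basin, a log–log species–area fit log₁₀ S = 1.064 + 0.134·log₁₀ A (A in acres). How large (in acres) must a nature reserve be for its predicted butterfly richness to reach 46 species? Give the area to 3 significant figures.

29400 acres

46 = 11.59 × A^0.134  ⇒  A^0.134 = 46/11.59 = 3.97
ln A = ln(3.97) / 0.134 = 1.3787 / 0.134 = 10.2887
A = e^10.2887 ≈ 29400 acres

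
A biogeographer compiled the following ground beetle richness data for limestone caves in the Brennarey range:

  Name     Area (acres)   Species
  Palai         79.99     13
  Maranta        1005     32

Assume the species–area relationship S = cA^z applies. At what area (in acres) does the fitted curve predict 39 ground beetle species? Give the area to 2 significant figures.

1800 acres

z = ln(32/13) / ln(1005/79.99) = 0.9008 / 2.5308 = 0.3559
c = 13 / 79.99^0.3559 = 13 / 4.757 = 2.733
A = (39/2.733)^(1/0.3559) ⇒ ln A = ln(14.27)/0.3559 = 7.4686
A = e^7.4686 ≈ 1752 acres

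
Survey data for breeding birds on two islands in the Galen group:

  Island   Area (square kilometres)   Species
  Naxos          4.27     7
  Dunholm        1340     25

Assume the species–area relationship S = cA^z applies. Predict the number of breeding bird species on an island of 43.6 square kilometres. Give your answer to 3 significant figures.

11.7

z = ln(25/7) / ln(1340/4.27) = 1.2730 / 5.7488 = 0.2214
c = 7 / 4.27^0.2214 = 7 / 1.379 = 5.076
S₃ = 5.076 × 43.6^0.2214 = 5.076 × 2.307 ≈ 11.71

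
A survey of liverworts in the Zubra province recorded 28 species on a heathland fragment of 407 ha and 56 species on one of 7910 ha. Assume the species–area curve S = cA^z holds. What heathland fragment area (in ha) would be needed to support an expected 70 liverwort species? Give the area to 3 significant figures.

20600 ha

z = ln(56/28) / ln(7910/407) = 0.6931 / 2.9671 = 0.2336
c = 28 / 407^0.2336 = 28 / 4.07 = 6.879
A = (70/6.879)^(1/0.2336) ⇒ ln A = ln(10.18)/0.2336 = 9.9311
A = e^9.9311 ≈ 20559 ha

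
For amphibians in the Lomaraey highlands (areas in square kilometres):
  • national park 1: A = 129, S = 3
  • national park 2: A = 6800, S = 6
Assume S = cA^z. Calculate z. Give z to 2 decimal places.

0.17

Taking logs: ln S = ln c + z ln A, so z = (ln S₂ − ln S₁)/(ln A₂ − ln A₁).
z = ln(6/3) / ln(6800/129) = ln(2) / ln(52.71) = 0.6931 / 3.9649 = 0.1748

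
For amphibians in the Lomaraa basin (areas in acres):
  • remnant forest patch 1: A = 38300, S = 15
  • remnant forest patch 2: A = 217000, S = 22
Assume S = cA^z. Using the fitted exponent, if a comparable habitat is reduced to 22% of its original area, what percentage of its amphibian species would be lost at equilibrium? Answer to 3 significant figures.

z = ln(22/15) / ln(217000/38300) = 0.3830 / 1.7344 = 0.2208
S_new/S_old = (A_new/A_old)^z = 0.22^0.2208 = exp(0.2208 × -1.5141) = 0.7158
Fraction lost = 1 − 0.7158 = 0.2842

28.4%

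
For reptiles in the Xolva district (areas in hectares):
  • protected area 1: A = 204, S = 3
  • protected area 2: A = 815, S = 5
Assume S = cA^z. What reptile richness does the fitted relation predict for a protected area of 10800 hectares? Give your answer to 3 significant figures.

z = ln(5/3) / ln(815/204) = 0.5108 / 1.3851 = 0.3688
c = 3 / 204^0.3688 = 3 / 7.109 = 0.422
S₃ = 0.422 × 10800^0.3688 = 0.422 × 30.73 ≈ 12.97

13.0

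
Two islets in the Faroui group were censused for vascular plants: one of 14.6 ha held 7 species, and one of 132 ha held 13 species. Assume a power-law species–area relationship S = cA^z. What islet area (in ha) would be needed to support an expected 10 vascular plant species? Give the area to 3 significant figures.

z = ln(13/7) / ln(132/14.6) = 0.6190 / 2.2018 = 0.2812
c = 7 / 14.6^0.2812 = 7 / 2.125 = 3.294
A = (10/3.294)^(1/0.2812) ⇒ ln A = ln(3.036)/0.2812 = 3.9496
A = e^3.9496 ≈ 51.92 ha

51.9 ha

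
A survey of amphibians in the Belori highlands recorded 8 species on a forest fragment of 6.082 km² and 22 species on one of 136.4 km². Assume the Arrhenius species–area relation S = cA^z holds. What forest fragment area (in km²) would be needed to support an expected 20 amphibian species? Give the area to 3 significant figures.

z = ln(22/8) / ln(136.4/6.082) = 1.0116 / 3.1103 = 0.3252
c = 8 / 6.082^0.3252 = 8 / 1.799 = 4.447
A = (20/4.447)^(1/0.3252) ⇒ ln A = ln(4.497)/0.3252 = 4.6226
A = e^4.6226 ≈ 101.8 km²

102 km²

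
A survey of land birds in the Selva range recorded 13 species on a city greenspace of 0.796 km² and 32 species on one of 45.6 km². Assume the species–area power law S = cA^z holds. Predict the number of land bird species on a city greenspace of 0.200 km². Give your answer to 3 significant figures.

z = ln(32/13) / ln(45.6/0.796) = 0.9008 / 4.0481 = 0.2225
c = 13 / 0.796^0.2225 = 13 / 0.9505 = 13.68
S₃ = 13.68 × 0.2^0.2225 = 13.68 × 0.699 ≈ 9.56

9.56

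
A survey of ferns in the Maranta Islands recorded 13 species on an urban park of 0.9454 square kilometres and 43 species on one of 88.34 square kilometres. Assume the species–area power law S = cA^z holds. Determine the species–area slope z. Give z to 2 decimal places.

Taking logs: ln S = ln c + z ln A, so z = (ln S₂ − ln S₁)/(ln A₂ − ln A₁).
z = ln(43/13) / ln(88.34/0.9454) = ln(3.308) / ln(93.44) = 1.1963 / 4.5373 = 0.2636

0.26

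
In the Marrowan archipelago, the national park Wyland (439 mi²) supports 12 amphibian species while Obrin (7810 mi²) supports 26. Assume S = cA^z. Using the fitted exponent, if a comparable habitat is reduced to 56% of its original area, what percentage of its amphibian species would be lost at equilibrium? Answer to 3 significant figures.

14.4%

z = ln(26/12) / ln(7810/439) = 0.7732 / 2.8787 = 0.2686
S_new/S_old = (A_new/A_old)^z = 0.56^0.2686 = exp(0.2686 × -0.5798) = 0.8558
Fraction lost = 1 − 0.8558 = 0.1442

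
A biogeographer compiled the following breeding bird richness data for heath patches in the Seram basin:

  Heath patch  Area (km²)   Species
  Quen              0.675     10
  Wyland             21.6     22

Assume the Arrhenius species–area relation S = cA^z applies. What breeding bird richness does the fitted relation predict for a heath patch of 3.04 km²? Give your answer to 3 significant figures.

z = ln(22/10) / ln(21.6/0.675) = 0.7885 / 3.4657 = 0.2275
c = 10 / 0.675^0.2275 = 10 / 0.9145 = 10.94
S₃ = 10.94 × 3.04^0.2275 = 10.94 × 1.288 ≈ 14.08

14.1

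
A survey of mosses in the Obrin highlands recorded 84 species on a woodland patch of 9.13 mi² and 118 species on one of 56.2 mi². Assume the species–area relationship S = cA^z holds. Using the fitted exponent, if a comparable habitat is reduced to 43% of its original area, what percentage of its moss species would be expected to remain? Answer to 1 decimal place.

85.4%

z = ln(118/84) / ln(56.2/9.13) = 0.3399 / 1.8174 = 0.1870
S_new/S_old = (A_new/A_old)^z = 0.43^0.1870 = exp(0.1870 × -0.8440) = 0.854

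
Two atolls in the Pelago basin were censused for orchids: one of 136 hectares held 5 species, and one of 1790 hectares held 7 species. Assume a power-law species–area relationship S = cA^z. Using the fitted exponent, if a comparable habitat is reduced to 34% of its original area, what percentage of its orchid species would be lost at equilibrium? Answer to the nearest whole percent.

13%

z = ln(7/5) / ln(1790/136) = 0.3365 / 2.5773 = 0.1306
S_new/S_old = (A_new/A_old)^z = 0.34^0.1306 = exp(0.1306 × -1.0788) = 0.8686
Fraction lost = 1 − 0.8686 = 0.1314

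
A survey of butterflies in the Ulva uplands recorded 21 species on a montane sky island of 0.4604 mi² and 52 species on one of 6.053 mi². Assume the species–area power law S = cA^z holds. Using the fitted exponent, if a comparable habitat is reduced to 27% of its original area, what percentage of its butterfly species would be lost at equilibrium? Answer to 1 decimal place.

z = ln(52/21) / ln(6.053/0.4604) = 0.9067 / 2.5762 = 0.3520
S_new/S_old = (A_new/A_old)^z = 0.27^0.3520 = exp(0.3520 × -1.3093) = 0.6308
Fraction lost = 1 − 0.6308 = 0.3692

36.9%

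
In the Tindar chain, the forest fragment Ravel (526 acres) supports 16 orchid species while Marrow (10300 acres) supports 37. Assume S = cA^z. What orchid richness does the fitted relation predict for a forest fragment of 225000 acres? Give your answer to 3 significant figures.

z = ln(37/16) / ln(10300/526) = 0.8383 / 2.9746 = 0.2818
c = 16 / 526^0.2818 = 16 / 5.846 = 2.737
S₃ = 2.737 × 225000^0.2818 = 2.737 × 32.24 ≈ 88.24

88.2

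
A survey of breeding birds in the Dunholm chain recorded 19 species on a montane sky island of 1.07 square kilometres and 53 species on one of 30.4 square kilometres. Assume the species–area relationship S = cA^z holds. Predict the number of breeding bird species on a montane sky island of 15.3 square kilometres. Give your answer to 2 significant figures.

43

z = ln(53/19) / ln(30.4/1.07) = 1.0259 / 3.3468 = 0.3065
c = 19 / 1.07^0.3065 = 19 / 1.021 = 18.61
S₃ = 18.61 × 15.3^0.3065 = 18.61 × 2.307 ≈ 42.94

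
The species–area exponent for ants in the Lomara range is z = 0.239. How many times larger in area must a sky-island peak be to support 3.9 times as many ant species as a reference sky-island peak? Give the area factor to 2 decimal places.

297.22

(A₂/A₁)^0.239 = 3.9, so A₂/A₁ = 3.9^(1/0.239) = 3.9^4.184
ln(A₂/A₁) = ln 3.9 / 0.239 = 1.3610 / 0.239 = 5.6945
A₂/A₁ = e^5.6945 ≈ 297.2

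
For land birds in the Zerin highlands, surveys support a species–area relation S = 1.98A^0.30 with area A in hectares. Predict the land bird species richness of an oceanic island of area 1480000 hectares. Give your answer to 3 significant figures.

S = 1.98 × 1480000^0.3 = 1.98 × 70.97 ≈ 140.5

141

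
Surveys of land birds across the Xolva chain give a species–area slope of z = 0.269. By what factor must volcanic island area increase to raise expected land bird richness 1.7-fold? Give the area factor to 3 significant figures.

7.19

(A₂/A₁)^0.269 = 1.7, so A₂/A₁ = 1.7^(1/0.269) = 1.7^3.717
ln(A₂/A₁) = ln 1.7 / 0.269 = 0.5306 / 0.269 = 1.9726
A₂/A₁ = e^1.9726 ≈ 7.189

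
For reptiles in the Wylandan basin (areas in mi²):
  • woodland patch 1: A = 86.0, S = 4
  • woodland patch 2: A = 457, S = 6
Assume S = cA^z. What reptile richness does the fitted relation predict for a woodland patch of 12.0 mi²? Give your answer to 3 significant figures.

z = ln(6/4) / ln(457/86) = 0.4055 / 1.6703 = 0.2427
c = 4 / 86^0.2427 = 4 / 2.948 = 1.357
S₃ = 1.357 × 12^0.2427 = 1.357 × 1.828 ≈ 2.48

2.48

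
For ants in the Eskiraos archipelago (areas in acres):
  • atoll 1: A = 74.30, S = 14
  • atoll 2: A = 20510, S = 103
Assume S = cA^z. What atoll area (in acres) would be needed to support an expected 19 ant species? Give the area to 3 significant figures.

176 acres

z = ln(103/14) / ln(20510/74.3) = 1.9957 / 5.6206 = 0.3551
c = 14 / 74.3^0.3551 = 14 / 4.617 = 3.033
A = (19/3.033)^(1/0.3551) ⇒ ln A = ln(6.265)/0.3551 = 5.1682
A = e^5.1682 ≈ 175.6 acres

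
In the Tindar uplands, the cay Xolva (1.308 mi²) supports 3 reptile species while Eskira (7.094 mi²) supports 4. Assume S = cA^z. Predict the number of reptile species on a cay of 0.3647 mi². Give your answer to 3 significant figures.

2.41

z = ln(4/3) / ln(7.094/1.308) = 0.2877 / 1.6908 = 0.1702
c = 3 / 1.308^0.1702 = 3 / 1.047 = 2.866
S₃ = 2.866 × 0.3647^0.1702 = 2.866 × 0.8423 ≈ 2.414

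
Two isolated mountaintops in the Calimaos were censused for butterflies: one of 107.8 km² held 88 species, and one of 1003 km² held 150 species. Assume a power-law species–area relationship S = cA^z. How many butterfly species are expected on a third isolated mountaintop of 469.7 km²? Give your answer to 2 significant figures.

z = ln(150/88) / ln(1003/107.8) = 0.5333 / 2.2305 = 0.2391
c = 88 / 107.8^0.2391 = 88 / 3.062 = 28.74
S₃ = 28.74 × 469.7^0.2391 = 28.74 × 4.353 ≈ 125.1

130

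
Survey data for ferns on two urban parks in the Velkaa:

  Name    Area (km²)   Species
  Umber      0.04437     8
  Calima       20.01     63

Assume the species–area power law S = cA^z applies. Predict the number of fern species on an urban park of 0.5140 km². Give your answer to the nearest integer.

z = ln(63/8) / ln(20.01/0.04437) = 2.0637 / 6.1114 = 0.3377
c = 8 / 0.04437^0.3377 = 8 / 0.3493 = 22.91
S₃ = 22.91 × 0.514^0.3377 = 22.91 × 0.7987 ≈ 18.3

18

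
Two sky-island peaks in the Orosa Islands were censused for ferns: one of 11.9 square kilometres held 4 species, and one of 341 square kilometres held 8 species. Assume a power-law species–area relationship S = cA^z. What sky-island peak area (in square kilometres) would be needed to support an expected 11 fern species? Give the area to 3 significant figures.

1590 square kilometres

z = ln(8/4) / ln(341/11.9) = 0.6931 / 3.3553 = 0.2066
c = 4 / 11.9^0.2066 = 4 / 1.668 = 2.398
A = (11/2.398)^(1/0.2066) ⇒ ln A = ln(4.587)/0.2066 = 7.3734
A = e^7.3734 ≈ 1593 square kilometres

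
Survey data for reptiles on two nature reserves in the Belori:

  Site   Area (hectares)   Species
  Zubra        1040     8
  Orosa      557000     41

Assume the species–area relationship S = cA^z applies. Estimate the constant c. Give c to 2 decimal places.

1.31

z = ln(S₂/S₁) / ln(A₂/A₁) = ln(41/8) / ln(557000/1040) = 1.6341 / 6.2833 = 0.2601
c = S₁ / A₁^z = 8 / 1040^0.2601 = 8 / 6.09 = 1.314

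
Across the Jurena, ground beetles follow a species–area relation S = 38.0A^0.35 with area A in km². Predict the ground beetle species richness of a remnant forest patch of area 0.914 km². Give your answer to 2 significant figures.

37

S = 38 × 0.914^0.35
ln S = ln 38 + 0.35 × ln 0.914 = 3.6376 + 0.35 × -0.0899 = 3.6061
S = e^3.6061 ≈ 36.82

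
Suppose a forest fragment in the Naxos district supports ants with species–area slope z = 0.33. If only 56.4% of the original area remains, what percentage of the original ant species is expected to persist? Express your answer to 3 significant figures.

S_new/S_old = (A_new/A_old)^z = 0.564^0.33
= exp(0.33 × ln 0.564) = exp(0.33 × -0.5727) = exp(-0.1890) ≈ 0.8278

82.8%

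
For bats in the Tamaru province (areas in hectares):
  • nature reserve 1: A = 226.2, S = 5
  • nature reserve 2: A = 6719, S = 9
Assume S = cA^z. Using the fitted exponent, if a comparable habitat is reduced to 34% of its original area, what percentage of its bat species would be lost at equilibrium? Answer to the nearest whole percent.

17%

z = ln(9/5) / ln(6719/226.2) = 0.5878 / 3.3913 = 0.1733
S_new/S_old = (A_new/A_old)^z = 0.34^0.1733 = exp(0.1733 × -1.0788) = 0.8295
Fraction lost = 1 − 0.8295 = 0.1705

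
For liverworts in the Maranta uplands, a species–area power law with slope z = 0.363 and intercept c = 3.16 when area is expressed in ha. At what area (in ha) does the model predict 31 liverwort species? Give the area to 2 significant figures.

540 ha

31 = 3.16 × A^0.363  ⇒  A^0.363 = 31/3.16 = 9.81
ln A = ln(9.81) / 0.363 = 2.2834 / 0.363 = 6.2904
A = e^6.2904 ≈ 539.4 ha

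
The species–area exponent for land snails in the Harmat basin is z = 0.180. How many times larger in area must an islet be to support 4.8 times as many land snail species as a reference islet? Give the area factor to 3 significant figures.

(A₂/A₁)^0.18 = 4.8, so A₂/A₁ = 4.8^(1/0.18) = 4.8^5.556
ln(A₂/A₁) = ln 4.8 / 0.18 = 1.5686 / 0.18 = 8.7145
A₂/A₁ = e^8.7145 ≈ 6091

6090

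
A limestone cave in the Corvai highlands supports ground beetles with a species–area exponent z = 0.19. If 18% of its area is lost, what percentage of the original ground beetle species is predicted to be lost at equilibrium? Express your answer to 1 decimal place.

S_new/S_old = (A_new/A_old)^z = 0.82^0.19
= exp(0.19 × ln 0.82) = exp(0.19 × -0.1985) = exp(-0.0377) ≈ 0.963
Fraction lost = 1 − 0.963 = 0.037

3.7%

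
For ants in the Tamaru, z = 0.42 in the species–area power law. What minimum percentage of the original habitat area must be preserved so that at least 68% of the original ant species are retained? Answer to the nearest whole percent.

Need (A_new/A_old)^0.42 = 0.68, so A_new/A_old = 0.68^(1/0.42) = 0.68^2.381
ln(A_new/A_old) = ln 0.68 / 0.42 = -0.3857 / 0.42 = -0.9182
A_new/A_old = e^-0.9182 ≈ 0.3992

40%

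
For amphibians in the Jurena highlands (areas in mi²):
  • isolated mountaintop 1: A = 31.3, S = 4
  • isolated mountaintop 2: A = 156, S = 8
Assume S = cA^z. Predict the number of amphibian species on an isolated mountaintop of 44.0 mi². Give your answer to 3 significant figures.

4.63

z = ln(8/4) / ln(156/31.3) = 0.6931 / 1.6062 = 0.4315
c = 4 / 31.3^0.4315 = 4 / 4.42 = 0.9051
S₃ = 0.9051 × 44^0.4315 = 0.9051 × 5.119 ≈ 4.633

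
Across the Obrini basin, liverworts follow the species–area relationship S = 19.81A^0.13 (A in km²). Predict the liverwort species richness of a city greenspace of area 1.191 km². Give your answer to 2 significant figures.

S = 19.81 × 1.191^0.13
ln S = ln 19.81 + 0.13 × ln 1.191 = 2.9862 + 0.13 × 0.1748 = 3.0089
S = e^3.0089 ≈ 20.27

20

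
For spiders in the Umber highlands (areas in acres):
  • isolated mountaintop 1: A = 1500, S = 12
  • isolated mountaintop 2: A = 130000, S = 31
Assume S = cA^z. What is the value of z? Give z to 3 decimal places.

0.213

Taking logs: ln S = ln c + z ln A, so z = (ln S₂ − ln S₁)/(ln A₂ − ln A₁).
z = ln(31/12) / ln(130000/1500) = ln(2.583) / ln(86.67) = 0.9491 / 4.4621 = 0.2127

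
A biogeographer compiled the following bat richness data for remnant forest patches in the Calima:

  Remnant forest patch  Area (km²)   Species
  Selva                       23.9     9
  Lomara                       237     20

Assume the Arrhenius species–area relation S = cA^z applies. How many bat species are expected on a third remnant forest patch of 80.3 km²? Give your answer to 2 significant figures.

14

z = ln(20/9) / ln(237/23.9) = 0.7985 / 2.2942 = 0.3481
c = 9 / 23.9^0.3481 = 9 / 3.018 = 2.982
S₃ = 2.982 × 80.3^0.3481 = 2.982 × 4.602 ≈ 13.72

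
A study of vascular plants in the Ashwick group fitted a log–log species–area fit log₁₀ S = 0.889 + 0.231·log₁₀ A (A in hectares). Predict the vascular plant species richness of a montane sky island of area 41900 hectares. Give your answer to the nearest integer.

S = 7.745 × 41900^0.231 = 7.745 × 11.69 ≈ 90.52

91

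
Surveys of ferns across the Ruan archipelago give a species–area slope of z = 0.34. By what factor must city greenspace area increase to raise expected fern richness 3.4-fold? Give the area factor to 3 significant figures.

36.6

(A₂/A₁)^0.34 = 3.4, so A₂/A₁ = 3.4^(1/0.34) = 3.4^2.941
ln(A₂/A₁) = ln 3.4 / 0.34 = 1.2238 / 0.34 = 3.5993
A₂/A₁ = e^3.5993 ≈ 36.57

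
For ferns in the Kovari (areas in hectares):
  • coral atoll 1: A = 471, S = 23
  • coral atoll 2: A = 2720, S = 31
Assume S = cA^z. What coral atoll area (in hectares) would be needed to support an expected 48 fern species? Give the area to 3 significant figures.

z = ln(31/23) / ln(2720/471) = 0.2985 / 1.7535 = 0.1702
c = 23 / 471^0.1702 = 23 / 2.851 = 8.067
A = (48/8.067)^(1/0.1702) ⇒ ln A = ln(5.95)/0.1702 = 10.4768
A = e^10.4768 ≈ 35484 hectares

35500 hectares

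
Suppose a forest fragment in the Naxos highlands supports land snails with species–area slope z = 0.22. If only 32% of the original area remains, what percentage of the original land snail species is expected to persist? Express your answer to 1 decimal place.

S_new/S_old = (A_new/A_old)^z = 0.32^0.22
= exp(0.22 × ln 0.32) = exp(0.22 × -1.1394) = exp(-0.2507) ≈ 0.7783

77.8%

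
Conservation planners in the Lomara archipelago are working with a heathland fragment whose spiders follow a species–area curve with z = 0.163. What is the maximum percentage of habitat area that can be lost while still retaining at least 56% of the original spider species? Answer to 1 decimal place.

Need (A_new/A_old)^0.163 = 0.56, so A_new/A_old = 0.56^(1/0.163) = 0.56^6.135
ln(A_new/A_old) = ln 0.56 / 0.163 = -0.5798 / 0.163 = -3.5572
A_new/A_old = e^-3.5572 ≈ 0.02852
Fraction that can be lost = 1 − 0.02852 = 0.9715

97.1%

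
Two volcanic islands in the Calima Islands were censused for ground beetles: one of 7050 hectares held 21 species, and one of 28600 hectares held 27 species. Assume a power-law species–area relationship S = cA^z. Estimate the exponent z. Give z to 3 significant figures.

0.179

Taking logs: ln S = ln c + z ln A, so z = (ln S₂ − ln S₁)/(ln A₂ − ln A₁).
z = ln(27/21) / ln(28600/7050) = ln(1.286) / ln(4.057) = 0.2513 / 1.4004 = 0.1795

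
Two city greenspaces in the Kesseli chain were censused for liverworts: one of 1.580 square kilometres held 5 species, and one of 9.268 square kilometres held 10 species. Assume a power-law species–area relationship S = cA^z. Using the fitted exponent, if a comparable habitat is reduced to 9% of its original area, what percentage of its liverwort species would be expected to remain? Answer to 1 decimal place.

38.9%

z = ln(10/5) / ln(9.268/1.58) = 0.6931 / 1.7691 = 0.3918
S_new/S_old = (A_new/A_old)^z = 0.09^0.3918 = exp(0.3918 × -2.4079) = 0.3893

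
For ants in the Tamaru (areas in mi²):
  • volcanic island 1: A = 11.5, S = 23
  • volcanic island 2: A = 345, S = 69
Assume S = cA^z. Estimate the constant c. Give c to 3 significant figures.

10.4

z = ln(S₂/S₁) / ln(A₂/A₁) = ln(69/23) / ln(345/11.5) = 1.0986 / 3.4012 = 0.3230
c = S₁ / A₁^z = 23 / 11.5^0.3230 = 23 / 2.201 = 10.45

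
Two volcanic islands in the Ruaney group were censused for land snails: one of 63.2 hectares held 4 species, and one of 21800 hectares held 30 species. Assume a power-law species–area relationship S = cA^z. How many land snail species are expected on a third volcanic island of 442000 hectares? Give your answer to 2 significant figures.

85

z = ln(30/4) / ln(21800/63.2) = 2.0149 / 5.8434 = 0.3448
c = 4 / 63.2^0.3448 = 4 / 4.178 = 0.9575
S₃ = 0.9575 × 442000^0.3448 = 0.9575 × 88.44 ≈ 84.68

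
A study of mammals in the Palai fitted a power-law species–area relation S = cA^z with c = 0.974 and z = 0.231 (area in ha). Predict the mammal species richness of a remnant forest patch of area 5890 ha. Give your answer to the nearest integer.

S = 0.974 × 5890^0.231
ln S = ln 0.974 + 0.231 × ln 5890 = -0.0263 + 0.231 × 8.6810 = 1.9790
S = e^1.9790 ≈ 7.235

7 species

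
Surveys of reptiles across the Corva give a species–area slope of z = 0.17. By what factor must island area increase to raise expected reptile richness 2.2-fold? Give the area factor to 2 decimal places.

(A₂/A₁)^0.17 = 2.2, so A₂/A₁ = 2.2^(1/0.17) = 2.2^5.882
ln(A₂/A₁) = ln 2.2 / 0.17 = 0.7885 / 0.17 = 4.6380
A₂/A₁ = e^4.6380 ≈ 103.3

103.34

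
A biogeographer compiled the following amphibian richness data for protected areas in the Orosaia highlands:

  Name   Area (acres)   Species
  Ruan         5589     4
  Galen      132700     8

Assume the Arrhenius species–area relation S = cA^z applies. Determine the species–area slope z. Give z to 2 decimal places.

0.22

Taking logs: ln S = ln c + z ln A, so z = (ln S₂ − ln S₁)/(ln A₂ − ln A₁).
z = ln(8/4) / ln(132700/5589) = ln(2) / ln(23.74) = 0.6931 / 3.1673 = 0.2188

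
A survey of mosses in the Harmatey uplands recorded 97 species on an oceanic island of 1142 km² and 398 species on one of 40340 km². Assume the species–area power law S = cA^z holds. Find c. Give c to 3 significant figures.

5.97

z = ln(S₂/S₁) / ln(A₂/A₁) = ln(398/97) / ln(40340/1142) = 1.4117 / 3.5646 = 0.3960
c = S₁ / A₁^z = 97 / 1142^0.3960 = 97 / 16.25 = 5.967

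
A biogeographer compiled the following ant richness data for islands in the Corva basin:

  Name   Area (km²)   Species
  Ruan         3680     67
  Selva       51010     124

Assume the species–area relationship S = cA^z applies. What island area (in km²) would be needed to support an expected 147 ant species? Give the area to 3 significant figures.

106000 km²

z = ln(124/67) / ln(51010/3680) = 0.6156 / 2.6291 = 0.2341
c = 67 / 3680^0.2341 = 67 / 6.838 = 9.798
A = (147/9.798)^(1/0.2341) ⇒ ln A = ln(15)/0.2341 = 11.5665
A = e^11.5665 ≈ 105501 km²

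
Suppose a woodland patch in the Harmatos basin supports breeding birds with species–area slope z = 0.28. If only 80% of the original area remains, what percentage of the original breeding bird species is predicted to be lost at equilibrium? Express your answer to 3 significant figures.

6.06%

S_new/S_old = (A_new/A_old)^z = 0.8^0.28
= exp(0.28 × ln 0.8) = exp(0.28 × -0.2231) = exp(-0.0625) ≈ 0.9394
Fraction lost = 1 − 0.9394 = 0.06057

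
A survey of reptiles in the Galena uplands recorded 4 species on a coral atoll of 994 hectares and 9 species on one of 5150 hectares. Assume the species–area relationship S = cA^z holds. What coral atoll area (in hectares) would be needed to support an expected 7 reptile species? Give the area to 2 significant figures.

z = ln(9/4) / ln(5150/994) = 0.8109 / 1.6450 = 0.4930
c = 4 / 994^0.4930 = 4 / 30.03 = 0.1332
A = (7/0.1332)^(1/0.4930) ⇒ ln A = ln(52.56)/0.4930 = 8.0369
A = e^8.0369 ≈ 3093 hectares

3100 hectares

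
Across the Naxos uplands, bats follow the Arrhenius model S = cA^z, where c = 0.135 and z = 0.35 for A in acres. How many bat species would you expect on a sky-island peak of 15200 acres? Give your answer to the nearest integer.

4 species

S = 0.135 × 15200^0.35
ln S = ln 0.135 + 0.35 × ln 15200 = -2.0025 + 0.35 × 9.6291 = 1.3677
S = e^1.3677 ≈ 3.926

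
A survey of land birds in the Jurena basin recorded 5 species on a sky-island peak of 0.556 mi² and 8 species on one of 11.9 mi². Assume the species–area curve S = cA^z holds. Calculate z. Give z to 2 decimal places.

Taking logs: ln S = ln c + z ln A, so z = (ln S₂ − ln S₁)/(ln A₂ − ln A₁).
z = ln(8/5) / ln(11.9/0.556) = ln(1.6) / ln(21.4) = 0.4700 / 3.0635 = 0.1534

0.15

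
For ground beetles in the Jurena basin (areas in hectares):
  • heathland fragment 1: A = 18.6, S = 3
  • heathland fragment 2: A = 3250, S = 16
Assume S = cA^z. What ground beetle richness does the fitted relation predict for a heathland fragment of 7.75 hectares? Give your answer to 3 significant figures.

2.26

z = ln(16/3) / ln(3250/18.6) = 1.6740 / 5.1632 = 0.3242
c = 3 / 18.6^0.3242 = 3 / 2.58 = 1.163
S₃ = 1.163 × 7.75^0.3242 = 1.163 × 1.942 ≈ 2.259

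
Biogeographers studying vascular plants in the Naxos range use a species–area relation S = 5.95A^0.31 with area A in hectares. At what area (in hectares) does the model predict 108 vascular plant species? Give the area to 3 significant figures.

11500 hectares

108 = 5.95 × A^0.31  ⇒  A^0.31 = 108/5.95 = 18.15
ln A = ln(18.15) / 0.31 = 2.8987 / 0.31 = 9.3508
A = e^9.3508 ≈ 11508 hectares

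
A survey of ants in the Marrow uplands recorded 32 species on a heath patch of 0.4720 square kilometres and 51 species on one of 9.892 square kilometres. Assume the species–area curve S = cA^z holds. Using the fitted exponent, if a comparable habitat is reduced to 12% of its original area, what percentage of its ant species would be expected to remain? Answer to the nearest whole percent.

z = ln(51/32) / ln(9.892/0.472) = 0.4661 / 3.0425 = 0.1532
S_new/S_old = (A_new/A_old)^z = 0.12^0.1532 = exp(0.1532 × -2.1203) = 0.7227

72%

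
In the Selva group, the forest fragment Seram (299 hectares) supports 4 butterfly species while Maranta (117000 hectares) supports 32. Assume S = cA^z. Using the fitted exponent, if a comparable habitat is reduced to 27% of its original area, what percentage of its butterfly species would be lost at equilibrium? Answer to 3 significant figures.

36.6%

z = ln(32/4) / ln(117000/299) = 2.0794 / 5.9695 = 0.3483
S_new/S_old = (A_new/A_old)^z = 0.27^0.3483 = exp(0.3483 × -1.3093) = 0.6338
Fraction lost = 1 − 0.6338 = 0.3662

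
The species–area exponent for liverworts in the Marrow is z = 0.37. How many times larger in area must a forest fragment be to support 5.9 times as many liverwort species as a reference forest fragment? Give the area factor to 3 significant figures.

121

(A₂/A₁)^0.37 = 5.9, so A₂/A₁ = 5.9^(1/0.37) = 5.9^2.703
ln(A₂/A₁) = ln 5.9 / 0.37 = 1.7750 / 0.37 = 4.7972
A₂/A₁ = e^4.7972 ≈ 121.2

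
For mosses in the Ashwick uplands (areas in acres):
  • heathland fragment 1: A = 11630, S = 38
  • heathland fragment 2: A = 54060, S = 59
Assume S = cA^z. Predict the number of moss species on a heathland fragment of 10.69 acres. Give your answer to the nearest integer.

z = ln(59/38) / ln(54060/11630) = 0.4400 / 1.5365 = 0.2863
c = 38 / 11630^0.2863 = 38 / 14.59 = 2.604
S₃ = 2.604 × 10.69^0.2863 = 2.604 × 1.971 ≈ 5.132

5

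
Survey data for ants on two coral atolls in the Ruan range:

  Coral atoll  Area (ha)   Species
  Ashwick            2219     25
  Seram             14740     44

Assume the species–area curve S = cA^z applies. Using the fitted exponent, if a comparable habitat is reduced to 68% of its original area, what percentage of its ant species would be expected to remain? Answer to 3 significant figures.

z = ln(44/25) / ln(14740/2219) = 0.5653 / 1.8935 = 0.2986
S_new/S_old = (A_new/A_old)^z = 0.68^0.2986 = exp(0.2986 × -0.3857) = 0.8912

89.1%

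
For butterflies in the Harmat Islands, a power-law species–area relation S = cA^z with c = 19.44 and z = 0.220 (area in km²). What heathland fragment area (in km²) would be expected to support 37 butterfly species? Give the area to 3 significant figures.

37 = 19.44 × A^0.22  ⇒  A^0.22 = 37/19.44 = 1.903
ln A = ln(1.903) / 0.22 = 0.6436 / 0.22 = 2.9254
A = e^2.9254 ≈ 18.64 km²

18.6 km²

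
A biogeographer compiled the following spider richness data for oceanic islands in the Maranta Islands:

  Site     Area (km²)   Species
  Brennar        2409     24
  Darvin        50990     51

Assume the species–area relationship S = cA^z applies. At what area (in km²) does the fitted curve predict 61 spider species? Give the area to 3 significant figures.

z = ln(51/24) / ln(50990/2409) = 0.7538 / 3.0524 = 0.2469
c = 24 / 2409^0.2469 = 24 / 6.841 = 3.508
A = (61/3.508)^(1/0.2469) ⇒ ln A = ln(17.39)/0.2469 = 11.5644
A = e^11.5644 ≈ 105287 km²

105000 km²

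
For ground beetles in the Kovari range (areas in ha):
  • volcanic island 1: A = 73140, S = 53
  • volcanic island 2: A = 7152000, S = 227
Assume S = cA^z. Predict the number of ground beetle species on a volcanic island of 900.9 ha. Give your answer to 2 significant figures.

13

z = ln(227/53) / ln(7152000/73140) = 1.4547 / 4.5828 = 0.3174
c = 53 / 73140^0.3174 = 53 / 34.99 = 1.515
S₃ = 1.515 × 900.9^0.3174 = 1.515 × 8.667 ≈ 13.13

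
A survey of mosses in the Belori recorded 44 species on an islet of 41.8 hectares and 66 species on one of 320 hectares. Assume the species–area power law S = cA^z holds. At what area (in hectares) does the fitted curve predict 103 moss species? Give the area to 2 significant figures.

z = ln(66/44) / ln(320/41.8) = 0.4055 / 2.0354 = 0.1992
c = 44 / 41.8^0.1992 = 44 / 2.104 = 20.92
A = (103/20.92)^(1/0.1992) ⇒ ln A = ln(4.924)/0.1992 = 8.0026
A = e^8.0026 ≈ 2989 hectares

3000 hectares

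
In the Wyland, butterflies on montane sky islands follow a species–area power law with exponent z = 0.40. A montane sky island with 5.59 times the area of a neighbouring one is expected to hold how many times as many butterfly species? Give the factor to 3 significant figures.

1.99

S₂/S₁ = (A₂/A₁)^z = 5.59^0.4
ln(S₂/S₁) = 0.4 × ln 5.59 = 0.4 × 1.7210 = 0.6884
S₂/S₁ = e^0.6884 ≈ 1.991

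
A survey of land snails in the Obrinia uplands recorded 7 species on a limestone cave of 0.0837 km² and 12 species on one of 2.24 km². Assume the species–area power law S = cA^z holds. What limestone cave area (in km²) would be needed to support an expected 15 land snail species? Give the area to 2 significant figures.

z = ln(12/7) / ln(2.24/0.0837) = 0.5390 / 3.2870 = 0.1640
c = 7 / 0.0837^0.1640 = 7 / 0.6658 = 10.51
A = (15/10.51)^(1/0.1640) ⇒ ln A = ln(1.427)/0.1640 = 2.1673
A = e^2.1673 ≈ 8.735 km²

8.7 km²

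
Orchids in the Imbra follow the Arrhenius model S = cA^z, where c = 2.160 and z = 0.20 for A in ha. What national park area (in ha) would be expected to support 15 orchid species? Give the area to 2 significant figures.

15 = 2.16 × A^0.2  ⇒  A^0.2 = 15/2.16 = 6.944
ln A = ln(6.944) / 0.2 = 1.9379 / 0.2 = 9.6897
A = e^9.6897 ≈ 16151 ha

16000 ha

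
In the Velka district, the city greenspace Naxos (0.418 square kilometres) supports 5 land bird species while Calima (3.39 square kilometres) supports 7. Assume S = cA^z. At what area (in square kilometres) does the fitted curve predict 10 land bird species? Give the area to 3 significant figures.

z = ln(7/5) / ln(3.39/0.418) = 0.3365 / 2.0931 = 0.1608
c = 5 / 0.418^0.1608 = 5 / 0.8692 = 5.753
A = (10/5.753)^(1/0.1608) ⇒ ln A = ln(1.738)/0.1608 = 3.4396
A = e^3.4396 ≈ 31.17 square kilometres

31.2 square kilometres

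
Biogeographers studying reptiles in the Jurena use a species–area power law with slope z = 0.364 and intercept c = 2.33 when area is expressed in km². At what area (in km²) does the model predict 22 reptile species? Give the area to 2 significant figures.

480 km²

22 = 2.33 × A^0.364  ⇒  A^0.364 = 22/2.33 = 9.442
ln A = ln(9.442) / 0.364 = 2.2452 / 0.364 = 6.1681
A = e^6.1681 ≈ 477.3 km²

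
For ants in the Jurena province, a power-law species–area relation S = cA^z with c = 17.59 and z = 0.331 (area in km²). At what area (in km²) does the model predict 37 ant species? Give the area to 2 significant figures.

9.5 km²

37 = 17.59 × A^0.331  ⇒  A^0.331 = 37/17.59 = 2.103
ln A = ln(2.103) / 0.331 = 0.7436 / 0.331 = 2.2465
A = e^2.2465 ≈ 9.454 km²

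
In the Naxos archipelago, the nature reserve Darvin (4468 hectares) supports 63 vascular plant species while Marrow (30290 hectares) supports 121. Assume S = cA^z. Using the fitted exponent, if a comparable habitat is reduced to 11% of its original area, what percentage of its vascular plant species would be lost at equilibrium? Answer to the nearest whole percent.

z = ln(121/63) / ln(30290/4468) = 0.6527 / 1.9139 = 0.3410
S_new/S_old = (A_new/A_old)^z = 0.11^0.3410 = exp(0.3410 × -2.2073) = 0.4711
Fraction lost = 1 − 0.4711 = 0.5289

53%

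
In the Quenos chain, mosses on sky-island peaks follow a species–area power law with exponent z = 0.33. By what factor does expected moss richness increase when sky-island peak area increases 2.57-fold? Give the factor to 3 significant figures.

1.37

S₂/S₁ = (A₂/A₁)^z = 2.57^0.33
ln(S₂/S₁) = 0.33 × ln 2.57 = 0.33 × 0.9439 = 0.3115
S₂/S₁ = e^0.3115 ≈ 1.365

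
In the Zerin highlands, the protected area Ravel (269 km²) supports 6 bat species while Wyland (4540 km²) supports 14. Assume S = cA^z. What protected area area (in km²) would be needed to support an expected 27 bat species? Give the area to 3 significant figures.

z = ln(14/6) / ln(4540/269) = 0.8473 / 2.8260 = 0.2998
c = 6 / 269^0.2998 = 6 / 5.352 = 1.121
A = (27/1.121)^(1/0.2998) ⇒ ln A = ln(24.08)/0.2998 = 10.6112
A = e^10.6112 ≈ 40588 km²

40600 km²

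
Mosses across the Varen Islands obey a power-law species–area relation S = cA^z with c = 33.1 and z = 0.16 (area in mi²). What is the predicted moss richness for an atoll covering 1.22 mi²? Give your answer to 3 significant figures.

34.2

S = 33.1 × 1.22^0.16
ln S = ln 33.1 + 0.16 × ln 1.22 = 3.4995 + 0.16 × 0.1989 = 3.5313
S = e^3.5313 ≈ 34.17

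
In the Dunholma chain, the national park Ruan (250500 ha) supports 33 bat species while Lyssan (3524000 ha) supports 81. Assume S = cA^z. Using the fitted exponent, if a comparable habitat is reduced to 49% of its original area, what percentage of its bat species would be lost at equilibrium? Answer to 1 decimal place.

21.5%

z = ln(81/33) / ln(3524000/250500) = 0.8979 / 2.6439 = 0.3396
S_new/S_old = (A_new/A_old)^z = 0.49^0.3396 = exp(0.3396 × -0.7133) = 0.7848
Fraction lost = 1 − 0.7848 = 0.2152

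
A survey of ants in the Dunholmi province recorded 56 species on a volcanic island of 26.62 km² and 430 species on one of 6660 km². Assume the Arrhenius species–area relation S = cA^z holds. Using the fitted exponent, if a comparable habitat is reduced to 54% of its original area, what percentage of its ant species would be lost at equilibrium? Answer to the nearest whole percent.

20%

z = ln(430/56) / ln(6660/26.62) = 2.0384 / 5.5222 = 0.3691
S_new/S_old = (A_new/A_old)^z = 0.54^0.3691 = exp(0.3691 × -0.6162) = 0.7966
Fraction lost = 1 − 0.7966 = 0.2034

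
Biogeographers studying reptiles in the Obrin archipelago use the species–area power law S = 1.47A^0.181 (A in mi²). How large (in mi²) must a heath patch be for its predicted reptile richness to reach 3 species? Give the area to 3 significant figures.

51.5 mi²

3 = 1.47 × A^0.181  ⇒  A^0.181 = 3/1.47 = 2.041
ln A = ln(2.041) / 0.181 = 0.7133 / 0.181 = 3.9412
A = e^3.9412 ≈ 51.48 mi²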